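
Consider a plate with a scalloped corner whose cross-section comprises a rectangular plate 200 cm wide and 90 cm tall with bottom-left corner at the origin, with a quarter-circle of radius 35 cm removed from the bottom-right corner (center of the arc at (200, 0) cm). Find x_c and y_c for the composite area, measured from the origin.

plate: A = 200 × 90 = 18000.00, centroid at (100.00, 45.00).
removed quarter-circle: A = −¼π·35² = -962.11, centroid at (185.15, 14.85).
ΣA = 17037.89 cm²
ΣAx_c = (18000.00)(100.00) + (-962.11)(185.15) = 1621869.12 cm³
ΣAy_c = (18000.00)(45.00) + (-962.11)(14.85) = 795708.33 cm³
x_c = 1621869.12 / 17037.89 = 95.19 cm
y_c = 795708.33 / 17037.89 = 46.70 cm

x_c = 95.19 cm, y_c = 46.70 cm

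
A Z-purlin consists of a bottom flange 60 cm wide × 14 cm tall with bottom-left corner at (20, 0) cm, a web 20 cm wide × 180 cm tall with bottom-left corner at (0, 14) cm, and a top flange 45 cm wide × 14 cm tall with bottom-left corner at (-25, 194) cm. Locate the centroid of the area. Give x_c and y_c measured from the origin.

x_c = 15.07 cm, y_c = 99.98 cm

bottom flange: A = 60 × 14 = 840.00, centroid at (50.00, 7.00).
web: A = 20 × 180 = 3600.00, centroid at (10.00, 104.00).
top flange: A = 45 × 14 = 630.00, centroid at (-2.50, 201.00).
ΣA = 5070.00 cm²
ΣAx_c = (840.00)(50.00) + (3600.00)(10.00) + (630.00)(-2.50) = 76425.00 cm³
ΣAy_c = (840.00)(7.00) + (3600.00)(104.00) + (630.00)(201.00) = 506910.00 cm³
x_c = 76425.00 / 5070.00 = 15.07 cm
y_c = 506910.00 / 5070.00 = 99.98 cm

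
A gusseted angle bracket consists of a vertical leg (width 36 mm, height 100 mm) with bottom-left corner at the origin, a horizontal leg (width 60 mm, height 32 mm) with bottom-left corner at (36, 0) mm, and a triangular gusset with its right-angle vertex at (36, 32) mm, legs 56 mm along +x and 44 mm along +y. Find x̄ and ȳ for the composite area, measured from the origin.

x̄ = 38.34 mm, ȳ = 39.72 mm

vertical leg: A = 36 × 100 = 3600.00, centroid at (18.00, 50.00).
horizontal leg: A = 60 × 32 = 1920.00, centroid at (66.00, 16.00).
gusset: A = ½·56·44 = 1232.00, centroid at (54.67, 46.67).
ΣA = 6752.00 mm², ΣAx̄ = 258869.33 mm³, ΣAȳ = 268213.33 mm³.
x̄ = 258869.33/6752.00 = 38.34 mm; ȳ = 268213.33/6752.00 = 39.72 mm.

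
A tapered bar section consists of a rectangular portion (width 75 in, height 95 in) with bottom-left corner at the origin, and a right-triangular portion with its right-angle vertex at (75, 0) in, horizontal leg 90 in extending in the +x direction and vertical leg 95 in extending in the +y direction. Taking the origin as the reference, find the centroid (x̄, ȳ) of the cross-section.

rectangular portion: A = 75 × 95 = 7125.00, centroid at (37.50, 47.50).
triangular portion: A = ½·90·95 = 4275.00, centroid at (105.00, 31.67).
ΣA = 11400.00 in²
ΣAx̄ = (7125.00)(37.50) + (4275.00)(105.00) = 716062.50 in³
ΣAȳ = (7125.00)(47.50) + (4275.00)(31.67) = 473812.50 in³
x̄ = 716062.50 / 11400.00 = 62.81 in
ȳ = 473812.50 / 11400.00 = 41.56 in

x̄ = 62.81 in, ȳ = 41.56 in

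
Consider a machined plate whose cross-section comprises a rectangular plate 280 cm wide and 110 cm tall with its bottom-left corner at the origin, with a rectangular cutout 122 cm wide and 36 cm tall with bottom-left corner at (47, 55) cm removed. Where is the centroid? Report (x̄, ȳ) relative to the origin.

x̄ = 145.32 cm, ȳ = 52.01 cm

Part | A | x̄ᵢ | ȳᵢ | A·x̄ᵢ | A·ȳᵢ
plate | 30800.00 | 140.00 | 55.00 | 4312000.00 | 1694000.00
hole | -4392.00 | 108.00 | 73.00 | -474336.00 | -320616.00
Σ | 26408.00 |  |  | 3837664.00 | 1373384.00
x̄ = 3837664.00 / 26408.00 = 145.32 cm
ȳ = 1373384.00 / 26408.00 = 52.01 cm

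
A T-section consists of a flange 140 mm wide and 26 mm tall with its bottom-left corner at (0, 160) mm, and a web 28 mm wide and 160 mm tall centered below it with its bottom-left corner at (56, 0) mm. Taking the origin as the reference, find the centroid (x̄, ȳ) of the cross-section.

Part | A | x̄ᵢ | ȳᵢ | A·x̄ᵢ | A·ȳᵢ
web | 4480.00 | 70.00 | 80.00 | 313600.00 | 358400.00
flange | 3640.00 | 70.00 | 173.00 | 254800.00 | 629720.00
Σ | 8120.00 |  |  | 568400.00 | 988120.00
x̄ = 568400.00 / 8120.00 = 70.00 mm
ȳ = 988120.00 / 8120.00 = 121.69 mm

x̄ = 70.00 mm, ȳ = 121.69 mm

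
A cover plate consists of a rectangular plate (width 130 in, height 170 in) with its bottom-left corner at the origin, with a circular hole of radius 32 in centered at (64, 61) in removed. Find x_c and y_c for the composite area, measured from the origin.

Part | A | x̄ᵢ | ȳᵢ | A·x̄ᵢ | A·ȳᵢ
plate | 22100.00 | 65.00 | 85.00 | 1436500.00 | 1878500.00
hole | -3216.99 | 64.00 | 61.00 | -205887.42 | -196236.44
Σ | 18883.01 |  |  | 1230612.58 | 1682263.56
x_c = 1230612.58 / 18883.01 = 65.17 in
y_c = 1682263.56 / 18883.01 = 89.09 in

x_c = 65.17 in, y_c = 89.09 in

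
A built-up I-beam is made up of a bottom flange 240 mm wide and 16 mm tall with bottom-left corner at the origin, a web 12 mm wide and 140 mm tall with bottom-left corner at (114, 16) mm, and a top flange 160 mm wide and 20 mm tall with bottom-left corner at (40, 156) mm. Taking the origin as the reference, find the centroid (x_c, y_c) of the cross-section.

bottom flange: A = 240 × 16 = 3840.00, centroid at (120.00, 8.00).
web: A = 12 × 140 = 1680.00, centroid at (120.00, 86.00).
top flange: A = 160 × 20 = 3200.00, centroid at (120.00, 166.00).
ΣA = 8720.00 mm², ΣAx_c = 1046400.00 mm³, ΣAy_c = 706400.00 mm³.
x_c = 1046400.00/8720.00 = 120.00 mm; y_c = 706400.00/8720.00 = 81.01 mm.

x_c = 120.00 mm, y_c = 81.01 mm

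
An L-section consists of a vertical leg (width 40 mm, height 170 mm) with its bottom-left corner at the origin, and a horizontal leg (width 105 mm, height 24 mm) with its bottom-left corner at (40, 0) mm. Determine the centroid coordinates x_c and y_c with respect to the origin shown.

vertical leg: A = 40 × 170 = 6800.00, centroid at (20.00, 85.00).
horizontal leg: A = 105 × 24 = 2520.00, centroid at (92.50, 12.00).
ΣA = 9320.00 mm²
ΣAx_c = (6800.00)(20.00) + (2520.00)(92.50) = 369100.00 mm³
ΣAy_c = (6800.00)(85.00) + (2520.00)(12.00) = 608240.00 mm³
x_c = 369100.00 / 9320.00 = 39.60 mm
y_c = 608240.00 / 9320.00 = 65.26 mm

x_c = 39.60 mm, y_c = 65.26 mm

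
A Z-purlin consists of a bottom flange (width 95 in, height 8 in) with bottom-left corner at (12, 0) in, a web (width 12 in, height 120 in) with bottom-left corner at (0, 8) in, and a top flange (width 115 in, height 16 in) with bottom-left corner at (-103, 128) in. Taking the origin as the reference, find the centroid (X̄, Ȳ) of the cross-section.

bottom flange: A = 95 × 8 = 760.00, centroid at (59.50, 4.00).
web: A = 12 × 120 = 1440.00, centroid at (6.00, 68.00).
top flange: A = 115 × 16 = 1840.00, centroid at (-45.50, 136.00).
ΣA = 4040.00 in², ΣAX̄ = -29860.00 in³, ΣAȲ = 351200.00 in³.
X̄ = -29860.00/4040.00 = -7.39 in; Ȳ = 351200.00/4040.00 = 86.93 in.

X̄ = -7.39 in, Ȳ = 86.93 in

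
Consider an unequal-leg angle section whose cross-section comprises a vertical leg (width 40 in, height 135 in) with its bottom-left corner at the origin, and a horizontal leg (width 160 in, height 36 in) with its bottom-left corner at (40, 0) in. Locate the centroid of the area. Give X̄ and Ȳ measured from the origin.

vertical leg: A = 40 × 135 = 5400.00, centroid at (20.00, 67.50).
horizontal leg: A = 160 × 36 = 5760.00, centroid at (120.00, 18.00).
ΣA = 11160.00 in², ΣAX̄ = 799200.00 in³, ΣAȲ = 468180.00 in³.
X̄ = 799200.00/11160.00 = 71.61 in; Ȳ = 468180.00/11160.00 = 41.95 in.

X̄ = 71.61 in, Ȳ = 41.95 in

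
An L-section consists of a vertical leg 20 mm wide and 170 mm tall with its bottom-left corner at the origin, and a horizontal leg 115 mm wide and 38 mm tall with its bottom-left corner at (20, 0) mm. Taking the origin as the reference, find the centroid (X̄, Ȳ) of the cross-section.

X̄ = 47.96 mm, Ȳ = 47.88 mm

vertical leg: A = 20 × 170 = 3400.00, centroid at (10.00, 85.00).
horizontal leg: A = 115 × 38 = 4370.00, centroid at (77.50, 19.00).
ΣA = 7770.00 mm², ΣAX̄ = 372675.00 mm³, ΣAȲ = 372030.00 mm³.
X̄ = 372675.00/7770.00 = 47.96 mm; Ȳ = 372030.00/7770.00 = 47.88 mm.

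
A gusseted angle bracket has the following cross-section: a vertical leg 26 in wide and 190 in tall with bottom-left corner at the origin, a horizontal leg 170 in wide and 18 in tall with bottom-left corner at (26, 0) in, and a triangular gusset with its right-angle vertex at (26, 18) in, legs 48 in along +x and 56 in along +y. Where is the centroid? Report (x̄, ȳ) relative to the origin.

x̄ = 49.26 in, ȳ = 58.45 in

Part | A | x̄ᵢ | ȳᵢ | A·x̄ᵢ | A·ȳᵢ
vertical leg | 4940.00 | 13.00 | 95.00 | 64220.00 | 469300.00
horizontal leg | 3060.00 | 111.00 | 9.00 | 339660.00 | 27540.00
gusset | 1344.00 | 42.00 | 36.67 | 56448.00 | 49280.00
Σ | 9344.00 |  |  | 460328.00 | 546120.00
x̄ = 460328.00 / 9344.00 = 49.26 in
ȳ = 546120.00 / 9344.00 = 58.45 in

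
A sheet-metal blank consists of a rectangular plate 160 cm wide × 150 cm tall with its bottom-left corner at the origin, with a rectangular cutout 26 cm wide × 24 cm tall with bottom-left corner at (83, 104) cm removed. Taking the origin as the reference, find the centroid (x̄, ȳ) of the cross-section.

x̄ = 79.57 cm, ȳ = 73.91 cm

Part | A | x̄ᵢ | ȳᵢ | A·x̄ᵢ | A·ȳᵢ
plate | 24000.00 | 80.00 | 75.00 | 1920000.00 | 1800000.00
hole | -624.00 | 96.00 | 116.00 | -59904.00 | -72384.00
Σ | 23376.00 |  |  | 1860096.00 | 1727616.00
x̄ = 1860096.00 / 23376.00 = 79.57 cm
ȳ = 1727616.00 / 23376.00 = 73.91 cm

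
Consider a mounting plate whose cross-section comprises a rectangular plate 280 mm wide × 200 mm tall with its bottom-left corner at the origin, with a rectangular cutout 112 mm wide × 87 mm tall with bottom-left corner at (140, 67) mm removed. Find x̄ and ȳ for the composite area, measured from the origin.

x̄ = 128.20 mm, ȳ = 97.79 mm

Part | A | x̄ᵢ | ȳᵢ | A·x̄ᵢ | A·ȳᵢ
plate | 56000.00 | 140.00 | 100.00 | 7840000.00 | 5600000.00
hole | -9744.00 | 196.00 | 110.50 | -1909824.00 | -1076712.00
Σ | 46256.00 |  |  | 5930176.00 | 4523288.00
x̄ = 5930176.00 / 46256.00 = 128.20 mm
ȳ = 4523288.00 / 46256.00 = 97.79 mm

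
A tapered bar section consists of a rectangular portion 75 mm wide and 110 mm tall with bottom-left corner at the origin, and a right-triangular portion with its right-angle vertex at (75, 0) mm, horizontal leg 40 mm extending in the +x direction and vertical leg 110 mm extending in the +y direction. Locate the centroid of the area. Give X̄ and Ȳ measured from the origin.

X̄ = 48.20 mm, Ȳ = 51.14 mm

rectangular portion: A = 75 × 110 = 8250.00, centroid at (37.50, 55.00).
triangular portion: A = ½·40·110 = 2200.00, centroid at (88.33, 36.67).
ΣA = 10450.00 mm², ΣAX̄ = 503708.33 mm³, ΣAȲ = 534416.67 mm³.
X̄ = 503708.33/10450.00 = 48.20 mm; Ȳ = 534416.67/10450.00 = 51.14 mm.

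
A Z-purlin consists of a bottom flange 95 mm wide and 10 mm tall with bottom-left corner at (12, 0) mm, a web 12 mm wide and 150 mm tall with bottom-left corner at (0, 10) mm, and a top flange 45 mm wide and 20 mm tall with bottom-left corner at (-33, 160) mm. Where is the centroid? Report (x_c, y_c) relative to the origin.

x_c = 15.86 mm, y_c = 85.14 mm

Part | A | x̄ᵢ | ȳᵢ | A·x̄ᵢ | A·ȳᵢ
bottom flange | 950.00 | 59.50 | 5.00 | 56525.00 | 4750.00
web | 1800.00 | 6.00 | 85.00 | 10800.00 | 153000.00
top flange | 900.00 | -10.50 | 170.00 | -9450.00 | 153000.00
Σ | 3650.00 |  |  | 57875.00 | 310750.00
x_c = 57875.00 / 3650.00 = 15.86 mm
y_c = 310750.00 / 3650.00 = 85.14 mm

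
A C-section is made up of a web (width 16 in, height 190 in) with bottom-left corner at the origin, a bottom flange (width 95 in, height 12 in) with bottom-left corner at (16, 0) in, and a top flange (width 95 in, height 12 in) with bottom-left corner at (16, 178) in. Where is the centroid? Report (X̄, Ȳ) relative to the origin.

web: A = 16 × 190 = 3040.00, centroid at (8.00, 95.00).
bottom flange: A = 95 × 12 = 1140.00, centroid at (63.50, 6.00).
top flange: A = 95 × 12 = 1140.00, centroid at (63.50, 184.00).
ΣA = 5320.00 in², ΣAX̄ = 169100.00 in³, ΣAȲ = 505400.00 in³.
X̄ = 169100.00/5320.00 = 31.79 in; Ȳ = 505400.00/5320.00 = 95.00 in.

X̄ = 31.79 in, Ȳ = 95.00 in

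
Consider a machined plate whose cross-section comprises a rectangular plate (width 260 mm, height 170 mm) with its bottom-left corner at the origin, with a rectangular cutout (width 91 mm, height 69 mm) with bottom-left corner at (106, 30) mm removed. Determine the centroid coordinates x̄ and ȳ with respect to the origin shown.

plate: A = 260 × 170 = 44200.00, centroid at (130.00, 85.00).
hole: A = −(91 × 69) = -6279.00, centroid at (151.50, 64.50).
ΣA = 37921.00 mm²
ΣAx̄ = (44200.00)(130.00) + (-6279.00)(151.50) = 4794731.50 mm³
ΣAȳ = (44200.00)(85.00) + (-6279.00)(64.50) = 3352004.50 mm³
x̄ = 4794731.50 / 37921.00 = 126.44 mm
ȳ = 3352004.50 / 37921.00 = 88.39 mm

x̄ = 126.44 mm, ȳ = 88.39 mm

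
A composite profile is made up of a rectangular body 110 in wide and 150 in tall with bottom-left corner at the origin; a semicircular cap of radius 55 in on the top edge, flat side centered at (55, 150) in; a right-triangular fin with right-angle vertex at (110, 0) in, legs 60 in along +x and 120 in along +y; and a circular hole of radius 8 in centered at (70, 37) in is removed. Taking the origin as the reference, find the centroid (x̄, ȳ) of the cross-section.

x̄ = 65.83 in, ȳ = 89.16 in

rectangular body: A = 110 × 150 = 16500.00, centroid at (55.00, 75.00).
semicircular top: A = ½π·55² = 4751.66, centroid at (55.00, 173.34).
triangular fin: A = ½·60·120 = 3600.00, centroid at (130.00, 40.00).
hole: A = −π·8² = -201.06, centroid at (70.00, 37.00).
ΣA = 24650.60 in²
ΣAx̄ = (16500.00)(55.00) + (4751.66)(55.00) + (3600.00)(130.00) + (-201.06)(70.00) = 1622766.90 in³
ΣAȳ = (16500.00)(75.00) + (4751.66)(173.34) + (3600.00)(40.00) + (-201.06)(37.00) = 2197726.21 in³
x̄ = 1622766.90 / 24650.60 = 65.83 in
ȳ = 2197726.21 / 24650.60 = 89.16 in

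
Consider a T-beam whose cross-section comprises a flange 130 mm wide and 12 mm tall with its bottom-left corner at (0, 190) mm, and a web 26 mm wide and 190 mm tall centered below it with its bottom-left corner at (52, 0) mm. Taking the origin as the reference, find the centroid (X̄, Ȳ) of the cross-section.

Part | A | x̄ᵢ | ȳᵢ | A·x̄ᵢ | A·ȳᵢ
web | 4940.00 | 65.00 | 95.00 | 321100.00 | 469300.00
flange | 1560.00 | 65.00 | 196.00 | 101400.00 | 305760.00
Σ | 6500.00 |  |  | 422500.00 | 775060.00
X̄ = 422500.00 / 6500.00 = 65.00 mm
Ȳ = 775060.00 / 6500.00 = 119.24 mm

X̄ = 65.00 mm, Ȳ = 119.24 mm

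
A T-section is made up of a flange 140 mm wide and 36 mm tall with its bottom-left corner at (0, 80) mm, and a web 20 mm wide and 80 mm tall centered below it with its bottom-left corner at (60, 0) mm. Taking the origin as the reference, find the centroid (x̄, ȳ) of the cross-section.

web: A = 20 × 80 = 1600.00, centroid at (70.00, 40.00).
flange: A = 140 × 36 = 5040.00, centroid at (70.00, 98.00).
ΣA = 6640.00 mm²
ΣAx̄ = (1600.00)(70.00) + (5040.00)(70.00) = 464800.00 mm³
ΣAȳ = (1600.00)(40.00) + (5040.00)(98.00) = 557920.00 mm³
x̄ = 464800.00 / 6640.00 = 70.00 mm
ȳ = 557920.00 / 6640.00 = 84.02 mm

x̄ = 70.00 mm, ȳ = 84.02 mm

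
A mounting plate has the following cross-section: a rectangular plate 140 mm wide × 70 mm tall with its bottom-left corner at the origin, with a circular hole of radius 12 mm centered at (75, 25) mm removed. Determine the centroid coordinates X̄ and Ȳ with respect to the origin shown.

Part | A | x̄ᵢ | ȳᵢ | A·x̄ᵢ | A·ȳᵢ
plate | 9800.00 | 70.00 | 35.00 | 686000.00 | 343000.00
hole | -452.39 | 75.00 | 25.00 | -33929.20 | -11309.73
Σ | 9347.61 |  |  | 652070.80 | 331690.27
X̄ = 652070.80 / 9347.61 = 69.76 mm
Ȳ = 331690.27 / 9347.61 = 35.48 mm

X̄ = 69.76 mm, Ȳ = 35.48 mm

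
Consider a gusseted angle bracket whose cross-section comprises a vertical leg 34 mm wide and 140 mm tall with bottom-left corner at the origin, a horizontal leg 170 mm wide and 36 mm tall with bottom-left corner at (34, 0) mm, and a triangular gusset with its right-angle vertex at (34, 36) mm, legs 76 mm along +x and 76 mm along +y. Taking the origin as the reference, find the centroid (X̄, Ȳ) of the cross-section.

X̄ = 71.22 mm, Ȳ = 45.07 mm

vertical leg: A = 34 × 140 = 4760.00, centroid at (17.00, 70.00).
horizontal leg: A = 170 × 36 = 6120.00, centroid at (119.00, 18.00).
gusset: A = ½·76·76 = 2888.00, centroid at (59.33, 61.33).
ΣA = 13768.00 mm²
ΣAX̄ = (4760.00)(17.00) + (6120.00)(119.00) + (2888.00)(59.33) = 980554.67 mm³
ΣAȲ = (4760.00)(70.00) + (6120.00)(18.00) + (2888.00)(61.33) = 620490.67 mm³
X̄ = 980554.67 / 13768.00 = 71.22 mm
Ȳ = 620490.67 / 13768.00 = 45.07 mm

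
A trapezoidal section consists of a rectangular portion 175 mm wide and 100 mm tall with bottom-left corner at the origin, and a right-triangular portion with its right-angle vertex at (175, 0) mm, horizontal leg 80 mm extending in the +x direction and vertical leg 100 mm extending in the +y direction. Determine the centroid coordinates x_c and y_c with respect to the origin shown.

Part | A | x̄ᵢ | ȳᵢ | A·x̄ᵢ | A·ȳᵢ
rectangular portion | 17500.00 | 87.50 | 50.00 | 1531250.00 | 875000.00
triangular portion | 4000.00 | 201.67 | 33.33 | 806666.67 | 133333.33
Σ | 21500.00 |  |  | 2337916.67 | 1008333.33
x_c = 2337916.67 / 21500.00 = 108.74 mm
y_c = 1008333.33 / 21500.00 = 46.90 mm

x_c = 108.74 mm, y_c = 46.90 mm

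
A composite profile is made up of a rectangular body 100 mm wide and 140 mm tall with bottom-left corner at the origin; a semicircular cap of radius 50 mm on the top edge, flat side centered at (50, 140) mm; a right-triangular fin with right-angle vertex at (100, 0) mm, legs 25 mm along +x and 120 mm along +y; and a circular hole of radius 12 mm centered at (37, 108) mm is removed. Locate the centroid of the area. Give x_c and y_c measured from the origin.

x_c = 54.92 mm, y_c = 85.60 mm

Part | A | x̄ᵢ | ȳᵢ | A·x̄ᵢ | A·ȳᵢ
rectangular body | 14000.00 | 50.00 | 70.00 | 700000.00 | 980000.00
semicircular top | 3926.99 | 50.00 | 161.22 | 196349.54 | 633112.05
triangular fin | 1500.00 | 108.33 | 40.00 | 162500.00 | 60000.00
hole | -452.39 | 37.00 | 108.00 | -16738.41 | -48858.05
Σ | 18974.60 |  |  | 1042111.14 | 1624254.00
x_c = 1042111.14 / 18974.60 = 54.92 mm
y_c = 1624254.00 / 18974.60 = 85.60 mm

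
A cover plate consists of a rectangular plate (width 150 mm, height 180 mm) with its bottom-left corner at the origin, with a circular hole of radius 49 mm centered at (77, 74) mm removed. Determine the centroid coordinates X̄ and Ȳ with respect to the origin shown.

X̄ = 74.22 mm, Ȳ = 96.20 mm

Part | A | x̄ᵢ | ȳᵢ | A·x̄ᵢ | A·ȳᵢ
plate | 27000.00 | 75.00 | 90.00 | 2025000.00 | 2430000.00
hole | -7542.96 | 77.00 | 74.00 | -580808.23 | -558179.33
Σ | 19457.04 |  |  | 1444191.77 | 1871820.67
X̄ = 1444191.77 / 19457.04 = 74.22 mm
Ȳ = 1871820.67 / 19457.04 = 96.20 mm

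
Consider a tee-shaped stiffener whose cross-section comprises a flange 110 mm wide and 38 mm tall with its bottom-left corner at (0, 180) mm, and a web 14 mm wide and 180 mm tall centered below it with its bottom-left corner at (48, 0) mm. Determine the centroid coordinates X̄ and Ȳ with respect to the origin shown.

X̄ = 55.00 mm, Ȳ = 158.00 mm

Part | A | x̄ᵢ | ȳᵢ | A·x̄ᵢ | A·ȳᵢ
web | 2520.00 | 55.00 | 90.00 | 138600.00 | 226800.00
flange | 4180.00 | 55.00 | 199.00 | 229900.00 | 831820.00
Σ | 6700.00 |  |  | 368500.00 | 1058620.00
X̄ = 368500.00 / 6700.00 = 55.00 mm
Ȳ = 1058620.00 / 6700.00 = 158.00 mm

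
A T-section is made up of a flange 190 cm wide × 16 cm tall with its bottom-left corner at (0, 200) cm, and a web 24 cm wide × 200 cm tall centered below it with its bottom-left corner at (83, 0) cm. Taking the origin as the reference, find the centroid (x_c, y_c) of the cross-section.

x_c = 95.00 cm, y_c = 141.88 cm

web: A = 24 × 200 = 4800.00, centroid at (95.00, 100.00).
flange: A = 190 × 16 = 3040.00, centroid at (95.00, 208.00).
ΣA = 7840.00 cm²
ΣAx_c = (4800.00)(95.00) + (3040.00)(95.00) = 744800.00 cm³
ΣAy_c = (4800.00)(100.00) + (3040.00)(208.00) = 1112320.00 cm³
x_c = 744800.00 / 7840.00 = 95.00 cm
y_c = 1112320.00 / 7840.00 = 141.88 cm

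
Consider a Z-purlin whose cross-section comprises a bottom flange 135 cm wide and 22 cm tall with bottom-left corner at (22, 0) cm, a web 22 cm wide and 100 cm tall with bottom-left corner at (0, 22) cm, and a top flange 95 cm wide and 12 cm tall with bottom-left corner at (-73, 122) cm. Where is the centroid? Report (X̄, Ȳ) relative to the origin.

X̄ = 41.35 cm, Ȳ = 53.41 cm

Part | A | x̄ᵢ | ȳᵢ | A·x̄ᵢ | A·ȳᵢ
bottom flange | 2970.00 | 89.50 | 11.00 | 265815.00 | 32670.00
web | 2200.00 | 11.00 | 72.00 | 24200.00 | 158400.00
top flange | 1140.00 | -25.50 | 128.00 | -29070.00 | 145920.00
Σ | 6310.00 |  |  | 260945.00 | 336990.00
X̄ = 260945.00 / 6310.00 = 41.35 cm
Ȳ = 336990.00 / 6310.00 = 53.41 cm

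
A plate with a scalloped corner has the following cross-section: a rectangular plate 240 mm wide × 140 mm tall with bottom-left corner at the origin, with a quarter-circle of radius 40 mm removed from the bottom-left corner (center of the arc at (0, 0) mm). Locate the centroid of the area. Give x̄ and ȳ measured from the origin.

Part | A | x̄ᵢ | ȳᵢ | A·x̄ᵢ | A·ȳᵢ
plate | 33600.00 | 120.00 | 70.00 | 4032000.00 | 2352000.00
removed quarter-circle | -1256.64 | 16.98 | 16.98 | -21333.33 | -21333.33
Σ | 32343.36 |  |  | 4010666.67 | 2330666.67
x̄ = 4010666.67 / 32343.36 = 124.00 mm
ȳ = 2330666.67 / 32343.36 = 72.06 mm

x̄ = 124.00 mm, ȳ = 72.06 mm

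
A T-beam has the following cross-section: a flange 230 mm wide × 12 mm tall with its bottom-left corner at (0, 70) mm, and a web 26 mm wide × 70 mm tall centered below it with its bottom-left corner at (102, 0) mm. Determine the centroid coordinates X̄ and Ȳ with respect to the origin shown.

X̄ = 115.00 mm, Ȳ = 59.71 mm

web: A = 26 × 70 = 1820.00, centroid at (115.00, 35.00).
flange: A = 230 × 12 = 2760.00, centroid at (115.00, 76.00).
ΣA = 4580.00 mm²
ΣAX̄ = (1820.00)(115.00) + (2760.00)(115.00) = 526700.00 mm³
ΣAȲ = (1820.00)(35.00) + (2760.00)(76.00) = 273460.00 mm³
X̄ = 526700.00 / 4580.00 = 115.00 mm
Ȳ = 273460.00 / 4580.00 = 59.71 mm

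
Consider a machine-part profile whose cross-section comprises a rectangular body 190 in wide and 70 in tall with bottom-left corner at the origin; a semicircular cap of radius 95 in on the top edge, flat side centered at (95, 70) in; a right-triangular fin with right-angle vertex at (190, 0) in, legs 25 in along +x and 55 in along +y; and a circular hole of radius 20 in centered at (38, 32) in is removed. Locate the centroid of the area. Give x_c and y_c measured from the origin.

x_c = 100.30 in, y_c = 74.40 in

rectangular body: A = 190 × 70 = 13300.00, centroid at (95.00, 35.00).
semicircular top: A = ½π·95² = 14176.44, centroid at (95.00, 110.32).
triangular fin: A = ½·25·55 = 687.50, centroid at (198.33, 18.33).
hole: A = −π·20² = -1256.64, centroid at (38.00, 32.00).
ΣA = 26907.30 in²
ΣAx_c = (13300.00)(95.00) + (14176.44)(95.00) + (687.50)(198.33) + (-1256.64)(38.00) = 2698863.46 in³
ΣAy_c = (13300.00)(35.00) + (14176.44)(110.32) + (687.50)(18.33) + (-1256.64)(32.00) = 2001825.69 in³
x_c = 2698863.46 / 26907.30 = 100.30 in
y_c = 2001825.69 / 26907.30 = 74.40 in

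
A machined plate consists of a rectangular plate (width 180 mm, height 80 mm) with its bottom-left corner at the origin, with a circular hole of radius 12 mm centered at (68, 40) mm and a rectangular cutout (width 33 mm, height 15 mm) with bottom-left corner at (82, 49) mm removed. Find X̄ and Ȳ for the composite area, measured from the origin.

X̄ = 90.43 mm, Ȳ = 39.39 mm

Part | A | x̄ᵢ | ȳᵢ | A·x̄ᵢ | A·ȳᵢ
plate | 14400.00 | 90.00 | 40.00 | 1296000.00 | 576000.00
hole 1 | -452.39 | 68.00 | 40.00 | -30762.48 | -18095.57
hole 2 | -495.00 | 98.50 | 56.50 | -48757.50 | -27967.50
Σ | 13452.61 |  |  | 1216480.02 | 529936.93
X̄ = 1216480.02 / 13452.61 = 90.43 mm
Ȳ = 529936.93 / 13452.61 = 39.39 mm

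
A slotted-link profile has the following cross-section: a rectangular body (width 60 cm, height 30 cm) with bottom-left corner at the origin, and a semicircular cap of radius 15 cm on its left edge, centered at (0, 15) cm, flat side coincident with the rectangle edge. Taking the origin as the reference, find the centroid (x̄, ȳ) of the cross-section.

Part | A | x̄ᵢ | ȳᵢ | A·x̄ᵢ | A·ȳᵢ
rectangular body | 1800.00 | 30.00 | 15.00 | 54000.00 | 27000.00
semicircular end | 353.43 | -6.37 | 15.00 | -2250.00 | 5301.44
Σ | 2153.43 |  |  | 51750.00 | 32301.44
x̄ = 51750.00 / 2153.43 = 24.03 cm
ȳ = 32301.44 / 2153.43 = 15.00 cm

x̄ = 24.03 cm, ȳ = 15.00 cm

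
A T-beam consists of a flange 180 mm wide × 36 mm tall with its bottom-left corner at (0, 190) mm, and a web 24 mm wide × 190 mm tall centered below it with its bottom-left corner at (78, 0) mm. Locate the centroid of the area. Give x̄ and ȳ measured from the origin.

web: A = 24 × 190 = 4560.00, centroid at (90.00, 95.00).
flange: A = 180 × 36 = 6480.00, centroid at (90.00, 208.00).
ΣA = 11040.00 mm², ΣAx̄ = 993600.00 mm³, ΣAȳ = 1781040.00 mm³.
x̄ = 993600.00/11040.00 = 90.00 mm; ȳ = 1781040.00/11040.00 = 161.33 mm.

x̄ = 90.00 mm, ȳ = 161.33 mm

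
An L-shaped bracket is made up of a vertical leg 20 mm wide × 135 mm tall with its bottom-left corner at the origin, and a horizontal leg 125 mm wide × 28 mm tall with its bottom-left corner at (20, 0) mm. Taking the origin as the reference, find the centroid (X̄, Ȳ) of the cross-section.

vertical leg: A = 20 × 135 = 2700.00, centroid at (10.00, 67.50).
horizontal leg: A = 125 × 28 = 3500.00, centroid at (82.50, 14.00).
ΣA = 6200.00 mm², ΣAX̄ = 315750.00 mm³, ΣAȲ = 231250.00 mm³.
X̄ = 315750.00/6200.00 = 50.93 mm; Ȳ = 231250.00/6200.00 = 37.30 mm.

X̄ = 50.93 mm, Ȳ = 37.30 mm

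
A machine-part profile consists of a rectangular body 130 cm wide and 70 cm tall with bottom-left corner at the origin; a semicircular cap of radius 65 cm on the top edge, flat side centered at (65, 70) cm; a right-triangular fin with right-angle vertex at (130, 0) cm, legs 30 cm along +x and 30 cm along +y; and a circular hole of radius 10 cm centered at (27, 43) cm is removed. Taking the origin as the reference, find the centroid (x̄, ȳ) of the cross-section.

Part | A | x̄ᵢ | ȳᵢ | A·x̄ᵢ | A·ȳᵢ
rectangular body | 9100.00 | 65.00 | 35.00 | 591500.00 | 318500.00
semicircular top | 6636.61 | 65.00 | 97.59 | 431379.94 | 647646.35
triangular fin | 450.00 | 140.00 | 10.00 | 63000.00 | 4500.00
hole | -314.16 | 27.00 | 43.00 | -8482.30 | -13508.85
Σ | 15872.46 |  |  | 1077397.64 | 957137.50
x̄ = 1077397.64 / 15872.46 = 67.88 cm
ȳ = 957137.50 / 15872.46 = 60.30 cm

x̄ = 67.88 cm, ȳ = 60.30 cm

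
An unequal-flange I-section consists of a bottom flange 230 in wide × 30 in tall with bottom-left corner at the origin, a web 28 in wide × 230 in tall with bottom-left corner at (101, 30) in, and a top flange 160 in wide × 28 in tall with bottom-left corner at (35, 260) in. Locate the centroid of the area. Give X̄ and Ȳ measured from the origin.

X̄ = 115.00 in, Ȳ = 127.09 in

Part | A | x̄ᵢ | ȳᵢ | A·x̄ᵢ | A·ȳᵢ
bottom flange | 6900.00 | 115.00 | 15.00 | 793500.00 | 103500.00
web | 6440.00 | 115.00 | 145.00 | 740600.00 | 933800.00
top flange | 4480.00 | 115.00 | 274.00 | 515200.00 | 1227520.00
Σ | 17820.00 |  |  | 2049300.00 | 2264820.00
X̄ = 2049300.00 / 17820.00 = 115.00 in
Ȳ = 2264820.00 / 17820.00 = 127.09 in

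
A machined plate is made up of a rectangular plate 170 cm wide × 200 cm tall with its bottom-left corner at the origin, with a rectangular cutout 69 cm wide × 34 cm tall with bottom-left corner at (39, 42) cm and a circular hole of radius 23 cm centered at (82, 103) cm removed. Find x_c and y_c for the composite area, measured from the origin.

x_c = 86.07 cm, y_c = 103.04 cm

plate: A = 170 × 200 = 34000.00, centroid at (85.00, 100.00).
hole 1: A = −(69 × 34) = -2346.00, centroid at (73.50, 59.00).
hole 2: A = −π·23² = -1661.90, centroid at (82.00, 103.00).
ΣA = 29992.10 cm², ΣAx_c = 2581292.99 cm³, ΣAy_c = 3090410.04 cm³.
x_c = 2581292.99/29992.10 = 86.07 cm; y_c = 3090410.04/29992.10 = 103.04 cm.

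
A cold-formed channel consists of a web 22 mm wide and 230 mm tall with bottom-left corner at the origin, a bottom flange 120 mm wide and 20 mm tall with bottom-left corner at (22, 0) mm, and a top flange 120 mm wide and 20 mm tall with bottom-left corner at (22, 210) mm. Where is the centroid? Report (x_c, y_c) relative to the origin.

web: A = 22 × 230 = 5060.00, centroid at (11.00, 115.00).
bottom flange: A = 120 × 20 = 2400.00, centroid at (82.00, 10.00).
top flange: A = 120 × 20 = 2400.00, centroid at (82.00, 220.00).
ΣA = 9860.00 mm², ΣAx_c = 449260.00 mm³, ΣAy_c = 1133900.00 mm³.
x_c = 449260.00/9860.00 = 45.56 mm; y_c = 1133900.00/9860.00 = 115.00 mm.

x_c = 45.56 mm, y_c = 115.00 mm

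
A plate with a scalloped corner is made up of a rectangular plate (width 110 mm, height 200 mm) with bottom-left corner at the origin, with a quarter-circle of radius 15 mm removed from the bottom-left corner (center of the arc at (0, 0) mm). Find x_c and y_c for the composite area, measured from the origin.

plate: A = 110 × 200 = 22000.00, centroid at (55.00, 100.00).
removed quarter-circle: A = −¼π·15² = -176.71, centroid at (6.37, 6.37).
ΣA = 21823.29 mm²
ΣAx_c = (22000.00)(55.00) + (-176.71)(6.37) = 1208875.00 mm³
ΣAy_c = (22000.00)(100.00) + (-176.71)(6.37) = 2198875.00 mm³
x_c = 1208875.00 / 21823.29 = 55.39 mm
y_c = 2198875.00 / 21823.29 = 100.76 mm

x_c = 55.39 mm, y_c = 100.76 mm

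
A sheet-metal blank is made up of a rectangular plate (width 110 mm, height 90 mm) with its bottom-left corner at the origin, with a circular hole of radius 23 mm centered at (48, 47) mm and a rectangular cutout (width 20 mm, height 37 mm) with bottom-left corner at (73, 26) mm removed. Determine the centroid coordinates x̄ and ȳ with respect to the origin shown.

x̄ = 53.79 mm, ȳ = 44.61 mm

plate: A = 110 × 90 = 9900.00, centroid at (55.00, 45.00).
hole 1: A = −π·23² = -1661.90, centroid at (48.00, 47.00).
hole 2: A = −(20 × 37) = -740.00, centroid at (83.00, 44.50).
ΣA = 7498.10 mm², ΣAx̄ = 403308.68 mm³, ΣAȳ = 334460.58 mm³.
x̄ = 403308.68/7498.10 = 53.79 mm; ȳ = 334460.58/7498.10 = 44.61 mm.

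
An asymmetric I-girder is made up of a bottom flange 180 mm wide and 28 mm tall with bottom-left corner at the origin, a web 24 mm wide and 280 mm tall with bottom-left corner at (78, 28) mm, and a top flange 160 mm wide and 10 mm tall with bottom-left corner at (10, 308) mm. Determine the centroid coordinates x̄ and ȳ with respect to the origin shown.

Part | A | x̄ᵢ | ȳᵢ | A·x̄ᵢ | A·ȳᵢ
bottom flange | 5040.00 | 90.00 | 14.00 | 453600.00 | 70560.00
web | 6720.00 | 90.00 | 168.00 | 604800.00 | 1128960.00
top flange | 1600.00 | 90.00 | 313.00 | 144000.00 | 500800.00
Σ | 13360.00 |  |  | 1202400.00 | 1700320.00
x̄ = 1202400.00 / 13360.00 = 90.00 mm
ȳ = 1700320.00 / 13360.00 = 127.27 mm

x̄ = 90.00 mm, ȳ = 127.27 mm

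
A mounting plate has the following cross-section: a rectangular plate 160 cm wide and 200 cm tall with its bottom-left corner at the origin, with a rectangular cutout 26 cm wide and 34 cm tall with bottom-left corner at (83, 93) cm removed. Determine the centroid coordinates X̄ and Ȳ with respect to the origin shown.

X̄ = 79.55 cm, Ȳ = 99.72 cm

plate: A = 160 × 200 = 32000.00, centroid at (80.00, 100.00).
hole: A = −(26 × 34) = -884.00, centroid at (96.00, 110.00).
ΣA = 31116.00 cm², ΣAX̄ = 2475136.00 cm³, ΣAȲ = 3102760.00 cm³.
X̄ = 2475136.00/31116.00 = 79.55 cm; Ȳ = 3102760.00/31116.00 = 99.72 cm.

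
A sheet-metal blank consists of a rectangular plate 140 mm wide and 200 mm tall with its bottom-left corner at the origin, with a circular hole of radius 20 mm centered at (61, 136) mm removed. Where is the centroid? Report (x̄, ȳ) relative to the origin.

plate: A = 140 × 200 = 28000.00, centroid at (70.00, 100.00).
hole: A = −π·20² = -1256.64, centroid at (61.00, 136.00).
ΣA = 26743.36 mm²
ΣAx̄ = (28000.00)(70.00) + (-1256.64)(61.00) = 1883345.14 mm³
ΣAȳ = (28000.00)(100.00) + (-1256.64)(136.00) = 2629097.36 mm³
x̄ = 1883345.14 / 26743.36 = 70.42 mm
ȳ = 2629097.36 / 26743.36 = 98.31 mm

x̄ = 70.42 mm, ȳ = 98.31 mm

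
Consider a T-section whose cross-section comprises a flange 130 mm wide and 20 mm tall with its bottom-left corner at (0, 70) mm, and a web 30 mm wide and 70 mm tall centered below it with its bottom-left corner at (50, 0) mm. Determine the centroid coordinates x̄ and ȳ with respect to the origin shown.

x̄ = 65.00 mm, ȳ = 59.89 mm

Part | A | x̄ᵢ | ȳᵢ | A·x̄ᵢ | A·ȳᵢ
web | 2100.00 | 65.00 | 35.00 | 136500.00 | 73500.00
flange | 2600.00 | 65.00 | 80.00 | 169000.00 | 208000.00
Σ | 4700.00 |  |  | 305500.00 | 281500.00
x̄ = 305500.00 / 4700.00 = 65.00 mm
ȳ = 281500.00 / 4700.00 = 59.89 mm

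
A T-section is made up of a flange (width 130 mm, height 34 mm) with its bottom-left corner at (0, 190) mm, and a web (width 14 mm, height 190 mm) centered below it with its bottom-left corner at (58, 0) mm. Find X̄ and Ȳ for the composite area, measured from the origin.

X̄ = 65.00 mm, Ȳ = 164.92 mm

Part | A | x̄ᵢ | ȳᵢ | A·x̄ᵢ | A·ȳᵢ
web | 2660.00 | 65.00 | 95.00 | 172900.00 | 252700.00
flange | 4420.00 | 65.00 | 207.00 | 287300.00 | 914940.00
Σ | 7080.00 |  |  | 460200.00 | 1167640.00
X̄ = 460200.00 / 7080.00 = 65.00 mm
Ȳ = 1167640.00 / 7080.00 = 164.92 mm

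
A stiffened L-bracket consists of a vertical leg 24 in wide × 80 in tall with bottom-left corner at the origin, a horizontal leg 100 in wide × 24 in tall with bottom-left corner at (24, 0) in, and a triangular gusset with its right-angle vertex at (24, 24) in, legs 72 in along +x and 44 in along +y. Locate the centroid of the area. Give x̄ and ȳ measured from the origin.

x̄ = 46.86 in, ȳ = 28.26 in

vertical leg: A = 24 × 80 = 1920.00, centroid at (12.00, 40.00).
horizontal leg: A = 100 × 24 = 2400.00, centroid at (74.00, 12.00).
gusset: A = ½·72·44 = 1584.00, centroid at (48.00, 38.67).
ΣA = 5904.00 in², ΣAx̄ = 276672.00 in³, ΣAȳ = 166848.00 in³.
x̄ = 276672.00/5904.00 = 46.86 in; ȳ = 166848.00/5904.00 = 28.26 in.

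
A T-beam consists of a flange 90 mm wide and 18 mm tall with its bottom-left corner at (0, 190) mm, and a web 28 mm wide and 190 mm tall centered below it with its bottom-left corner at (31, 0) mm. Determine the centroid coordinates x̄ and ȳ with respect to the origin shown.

x̄ = 45.00 mm, ȳ = 119.28 mm

web: A = 28 × 190 = 5320.00, centroid at (45.00, 95.00).
flange: A = 90 × 18 = 1620.00, centroid at (45.00, 199.00).
ΣA = 6940.00 mm²
ΣAx̄ = (5320.00)(45.00) + (1620.00)(45.00) = 312300.00 mm³
ΣAȳ = (5320.00)(95.00) + (1620.00)(199.00) = 827780.00 mm³
x̄ = 312300.00 / 6940.00 = 45.00 mm
ȳ = 827780.00 / 6940.00 = 119.28 mm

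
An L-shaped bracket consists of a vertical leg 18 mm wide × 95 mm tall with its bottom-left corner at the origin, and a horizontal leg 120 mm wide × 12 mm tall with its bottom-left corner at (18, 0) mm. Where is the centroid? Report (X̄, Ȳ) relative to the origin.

vertical leg: A = 18 × 95 = 1710.00, centroid at (9.00, 47.50).
horizontal leg: A = 120 × 12 = 1440.00, centroid at (78.00, 6.00).
ΣA = 3150.00 mm², ΣAX̄ = 127710.00 mm³, ΣAȲ = 89865.00 mm³.
X̄ = 127710.00/3150.00 = 40.54 mm; Ȳ = 89865.00/3150.00 = 28.53 mm.

X̄ = 40.54 mm, Ȳ = 28.53 mm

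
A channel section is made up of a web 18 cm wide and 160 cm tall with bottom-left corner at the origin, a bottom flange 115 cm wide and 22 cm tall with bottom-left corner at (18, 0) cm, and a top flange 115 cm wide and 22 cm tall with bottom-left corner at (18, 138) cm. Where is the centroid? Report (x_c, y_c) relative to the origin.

Part | A | x̄ᵢ | ȳᵢ | A·x̄ᵢ | A·ȳᵢ
web | 2880.00 | 9.00 | 80.00 | 25920.00 | 230400.00
bottom flange | 2530.00 | 75.50 | 11.00 | 191015.00 | 27830.00
top flange | 2530.00 | 75.50 | 149.00 | 191015.00 | 376970.00
Σ | 7940.00 |  |  | 407950.00 | 635200.00
x_c = 407950.00 / 7940.00 = 51.38 cm
y_c = 635200.00 / 7940.00 = 80.00 cm

x_c = 51.38 cm, y_c = 80.00 cm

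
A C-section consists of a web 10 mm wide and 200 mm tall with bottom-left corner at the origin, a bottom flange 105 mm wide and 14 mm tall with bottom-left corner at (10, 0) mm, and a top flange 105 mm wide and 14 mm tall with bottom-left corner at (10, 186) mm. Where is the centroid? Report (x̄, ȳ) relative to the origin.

Part | A | x̄ᵢ | ȳᵢ | A·x̄ᵢ | A·ȳᵢ
web | 2000.00 | 5.00 | 100.00 | 10000.00 | 200000.00
bottom flange | 1470.00 | 62.50 | 7.00 | 91875.00 | 10290.00
top flange | 1470.00 | 62.50 | 193.00 | 91875.00 | 283710.00
Σ | 4940.00 |  |  | 193750.00 | 494000.00
x̄ = 193750.00 / 4940.00 = 39.22 mm
ȳ = 494000.00 / 4940.00 = 100.00 mm

x̄ = 39.22 mm, ȳ = 100.00 mm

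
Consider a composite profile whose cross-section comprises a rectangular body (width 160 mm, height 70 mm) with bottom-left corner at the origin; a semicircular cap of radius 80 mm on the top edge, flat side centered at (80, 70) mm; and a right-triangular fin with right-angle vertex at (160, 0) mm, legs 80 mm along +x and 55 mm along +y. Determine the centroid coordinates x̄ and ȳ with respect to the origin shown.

rectangular body: A = 160 × 70 = 11200.00, centroid at (80.00, 35.00).
semicircular top: A = ½π·80² = 10053.10, centroid at (80.00, 103.95).
triangular fin: A = ½·80·55 = 2200.00, centroid at (186.67, 18.33).
ΣA = 23453.10 mm²
ΣAx̄ = (11200.00)(80.00) + (10053.10)(80.00) + (2200.00)(186.67) = 2110914.39 mm³
ΣAȳ = (11200.00)(35.00) + (10053.10)(103.95) + (2200.00)(18.33) = 1477383.42 mm³
x̄ = 2110914.39 / 23453.10 = 90.01 mm
ȳ = 1477383.42 / 23453.10 = 62.99 mm

x̄ = 90.01 mm, ȳ = 62.99 mm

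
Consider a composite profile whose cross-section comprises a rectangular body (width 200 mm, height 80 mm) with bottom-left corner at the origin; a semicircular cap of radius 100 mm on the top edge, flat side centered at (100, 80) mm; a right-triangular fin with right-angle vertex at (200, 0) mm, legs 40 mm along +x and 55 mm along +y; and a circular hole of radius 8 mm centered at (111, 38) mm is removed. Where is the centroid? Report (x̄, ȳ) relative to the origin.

x̄ = 103.76 mm, ȳ = 79.00 mm

rectangular body: A = 200 × 80 = 16000.00, centroid at (100.00, 40.00).
semicircular top: A = ½π·100² = 15707.96, centroid at (100.00, 122.44).
triangular fin: A = ½·40·55 = 1100.00, centroid at (213.33, 18.33).
hole: A = −π·8² = -201.06, centroid at (111.00, 38.00).
ΣA = 32606.90 mm²
ΣAx̄ = (16000.00)(100.00) + (15707.96)(100.00) + (1100.00)(213.33) + (-201.06)(111.00) = 3383145.12 mm³
ΣAȳ = (16000.00)(40.00) + (15707.96)(122.44) + (1100.00)(18.33) + (-201.06)(38.00) = 2575830.04 mm³
x̄ = 3383145.12 / 32606.90 = 103.76 mm
ȳ = 2575830.04 / 32606.90 = 79.00 mm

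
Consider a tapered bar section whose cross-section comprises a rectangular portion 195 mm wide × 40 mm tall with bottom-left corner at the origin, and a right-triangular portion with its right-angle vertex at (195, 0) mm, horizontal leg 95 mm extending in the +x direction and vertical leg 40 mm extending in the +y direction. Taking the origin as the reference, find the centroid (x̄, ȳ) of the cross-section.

x̄ = 122.80 mm, ȳ = 18.69 mm

Part | A | x̄ᵢ | ȳᵢ | A·x̄ᵢ | A·ȳᵢ
rectangular portion | 7800.00 | 97.50 | 20.00 | 760500.00 | 156000.00
triangular portion | 1900.00 | 226.67 | 13.33 | 430666.67 | 25333.33
Σ | 9700.00 |  |  | 1191166.67 | 181333.33
x̄ = 1191166.67 / 9700.00 = 122.80 mm
ȳ = 181333.33 / 9700.00 = 18.69 mm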